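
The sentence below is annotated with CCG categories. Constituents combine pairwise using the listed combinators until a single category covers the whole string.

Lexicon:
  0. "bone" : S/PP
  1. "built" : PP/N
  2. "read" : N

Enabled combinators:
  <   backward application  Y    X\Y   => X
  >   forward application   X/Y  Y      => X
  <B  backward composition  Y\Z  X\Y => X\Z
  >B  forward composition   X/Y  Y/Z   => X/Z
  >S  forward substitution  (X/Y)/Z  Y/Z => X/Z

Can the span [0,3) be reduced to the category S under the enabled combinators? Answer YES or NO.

[0,3] S   >
  [0,1] "bone" : S/PP
  [1,3] PP   >
    [1,2] "built" : PP/N
    [2,3] "read" : N

YES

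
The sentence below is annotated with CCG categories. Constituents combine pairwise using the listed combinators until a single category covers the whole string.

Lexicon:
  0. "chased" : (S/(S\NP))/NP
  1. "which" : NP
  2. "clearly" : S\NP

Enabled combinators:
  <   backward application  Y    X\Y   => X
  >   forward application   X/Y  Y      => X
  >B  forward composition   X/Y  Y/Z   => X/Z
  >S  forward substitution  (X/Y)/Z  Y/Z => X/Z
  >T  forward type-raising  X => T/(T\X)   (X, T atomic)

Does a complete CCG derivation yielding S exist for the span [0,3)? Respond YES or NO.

[0,3] S   >
  [0,2] S/(S\NP)   >
    [0,1] "chased" : (S/(S\NP))/NP
    [1,2] "which" : NP
  [2,3] "clearly" : S\NP

YES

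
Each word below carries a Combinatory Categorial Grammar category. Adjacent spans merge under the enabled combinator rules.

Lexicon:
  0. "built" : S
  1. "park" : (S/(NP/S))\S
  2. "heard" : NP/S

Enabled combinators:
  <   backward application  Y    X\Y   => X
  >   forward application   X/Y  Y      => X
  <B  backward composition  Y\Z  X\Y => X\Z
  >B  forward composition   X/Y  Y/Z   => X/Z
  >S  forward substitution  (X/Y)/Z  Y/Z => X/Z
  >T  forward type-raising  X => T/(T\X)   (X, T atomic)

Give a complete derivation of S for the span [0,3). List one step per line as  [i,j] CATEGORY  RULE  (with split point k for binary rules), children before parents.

[0,1] S  lex  "built"
[1,2] (S/(NP/S))\S  lex  "park"
[0,2] S/(NP/S)  <  k=1
[2,3] NP/S  lex  "heard"
[0,3] S  >  k=2

[0,3] S   >
  [0,2] S/(NP/S)   <
    [0,1] "built" : S
    [1,2] "park" : (S/(NP/S))\S
  [2,3] "heard" : NP/S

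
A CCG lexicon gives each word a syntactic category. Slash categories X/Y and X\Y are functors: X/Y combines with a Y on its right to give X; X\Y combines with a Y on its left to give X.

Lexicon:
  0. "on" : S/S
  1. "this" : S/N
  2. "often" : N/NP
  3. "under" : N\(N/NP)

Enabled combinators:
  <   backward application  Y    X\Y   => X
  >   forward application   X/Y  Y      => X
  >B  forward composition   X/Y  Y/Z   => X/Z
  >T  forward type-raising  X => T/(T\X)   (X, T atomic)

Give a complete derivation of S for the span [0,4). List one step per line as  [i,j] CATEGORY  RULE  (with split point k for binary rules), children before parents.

[0,1] S/S  lex  "on"
[1,2] S/N  lex  "this"
[0,2] S/N  >B  k=1
[2,3] N/NP  lex  "often"
[3,4] N\(N/NP)  lex  "under"
[2,4] N  <  k=3
[0,4] S  >  k=2

[0,4] S   >
  [0,2] S/N   >B
    [0,1] "on" : S/S
    [1,2] "this" : S/N
  [2,4] N   <
    [2,3] "often" : N/NP
    [3,4] "under" : N\(N/NP)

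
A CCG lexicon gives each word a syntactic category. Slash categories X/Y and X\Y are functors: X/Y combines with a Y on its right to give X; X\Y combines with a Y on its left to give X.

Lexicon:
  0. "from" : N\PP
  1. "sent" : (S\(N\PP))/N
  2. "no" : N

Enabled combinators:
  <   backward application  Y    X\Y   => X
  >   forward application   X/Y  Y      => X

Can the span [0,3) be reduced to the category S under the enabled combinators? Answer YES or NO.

YES

[0,3] S   <
  [0,1] "from" : N\PP
  [1,3] S\(N\PP)   >
    [1,2] "sent" : (S\(N\PP))/N
    [2,3] "no" : N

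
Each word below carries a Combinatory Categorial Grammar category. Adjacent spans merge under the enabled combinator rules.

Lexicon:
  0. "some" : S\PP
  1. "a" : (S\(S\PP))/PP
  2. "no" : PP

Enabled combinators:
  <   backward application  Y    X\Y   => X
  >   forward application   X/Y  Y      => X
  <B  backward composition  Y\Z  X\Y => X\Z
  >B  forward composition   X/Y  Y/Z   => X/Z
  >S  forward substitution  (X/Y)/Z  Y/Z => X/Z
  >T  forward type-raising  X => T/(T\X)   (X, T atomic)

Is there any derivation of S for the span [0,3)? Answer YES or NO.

[0,3] S   <
  [0,1] "some" : S\PP
  [1,3] S\(S\PP)   >
    [1,2] "a" : (S\(S\PP))/PP
    [2,3] "no" : PP

YES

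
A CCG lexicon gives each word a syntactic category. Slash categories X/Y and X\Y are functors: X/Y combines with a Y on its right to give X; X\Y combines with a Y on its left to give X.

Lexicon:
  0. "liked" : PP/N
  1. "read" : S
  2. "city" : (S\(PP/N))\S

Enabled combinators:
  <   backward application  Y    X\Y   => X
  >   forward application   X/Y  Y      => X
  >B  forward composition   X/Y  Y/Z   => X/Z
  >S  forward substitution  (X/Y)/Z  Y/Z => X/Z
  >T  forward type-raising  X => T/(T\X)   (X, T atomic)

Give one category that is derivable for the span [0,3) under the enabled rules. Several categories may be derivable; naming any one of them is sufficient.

S

[0,3] S   <
  [0,1] "liked" : PP/N
  [1,3] S\(PP/N)   <
    [1,2] "read" : S
    [2,3] "city" : (S\(PP/N))\S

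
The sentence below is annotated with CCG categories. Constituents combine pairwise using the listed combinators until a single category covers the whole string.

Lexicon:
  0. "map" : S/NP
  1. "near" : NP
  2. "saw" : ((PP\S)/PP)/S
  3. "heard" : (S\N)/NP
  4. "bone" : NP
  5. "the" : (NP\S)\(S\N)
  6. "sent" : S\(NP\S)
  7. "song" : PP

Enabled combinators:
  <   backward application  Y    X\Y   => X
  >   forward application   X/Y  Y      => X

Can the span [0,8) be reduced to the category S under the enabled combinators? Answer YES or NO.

S/NP NP ((PP\S)/PP)/S (S\N)/NP NP (NP\S)\(S\N) S\(NP\S) PP
CKY chart[0,8] = {PP}; S ∉ chart

NO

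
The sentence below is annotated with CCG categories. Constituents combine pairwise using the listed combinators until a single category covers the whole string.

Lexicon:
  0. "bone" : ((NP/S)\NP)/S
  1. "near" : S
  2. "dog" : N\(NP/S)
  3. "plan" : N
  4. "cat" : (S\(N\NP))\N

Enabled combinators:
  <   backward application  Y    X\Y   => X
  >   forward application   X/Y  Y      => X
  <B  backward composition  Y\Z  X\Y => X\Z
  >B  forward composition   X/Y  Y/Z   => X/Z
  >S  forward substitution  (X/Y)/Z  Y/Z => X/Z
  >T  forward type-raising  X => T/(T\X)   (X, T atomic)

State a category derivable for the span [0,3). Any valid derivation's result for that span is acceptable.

N\NP

[0,5] S   <
  [0,3] N\NP   <B
    [0,2] (NP/S)\NP   >
      [0,1] "bone" : ((NP/S)\NP)/S
      [1,2] "near" : S
    [2,3] "dog" : N\(NP/S)
  [3,5] S\(N\NP)   <
    [3,4] "plan" : N
    [4,5] "cat" : (S\(N\NP))\N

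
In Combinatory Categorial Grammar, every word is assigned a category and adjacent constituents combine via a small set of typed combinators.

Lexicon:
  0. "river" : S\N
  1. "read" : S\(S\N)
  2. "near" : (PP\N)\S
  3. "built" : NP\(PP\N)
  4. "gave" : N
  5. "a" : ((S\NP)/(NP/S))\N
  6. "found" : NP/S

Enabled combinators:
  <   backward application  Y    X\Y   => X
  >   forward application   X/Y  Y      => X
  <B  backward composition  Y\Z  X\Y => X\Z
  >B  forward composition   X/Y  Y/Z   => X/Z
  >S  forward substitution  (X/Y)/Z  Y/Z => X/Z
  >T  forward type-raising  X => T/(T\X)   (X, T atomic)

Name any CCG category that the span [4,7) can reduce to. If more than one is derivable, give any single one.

S\NP

[0,7] S   <
  [0,4] NP   <
    [0,3] PP\N   <
      [0,2] S   <
        [0,1] "river" : S\N
        [1,2] "read" : S\(S\N)
      [2,3] "near" : (PP\N)\S
    [3,4] "built" : NP\(PP\N)
  [4,7] S\NP   >
    [4,6] (S\NP)/(NP/S)   <
      [4,5] "gave" : N
      [5,6] "a" : ((S\NP)/(NP/S))\N
    [6,7] "found" : NP/S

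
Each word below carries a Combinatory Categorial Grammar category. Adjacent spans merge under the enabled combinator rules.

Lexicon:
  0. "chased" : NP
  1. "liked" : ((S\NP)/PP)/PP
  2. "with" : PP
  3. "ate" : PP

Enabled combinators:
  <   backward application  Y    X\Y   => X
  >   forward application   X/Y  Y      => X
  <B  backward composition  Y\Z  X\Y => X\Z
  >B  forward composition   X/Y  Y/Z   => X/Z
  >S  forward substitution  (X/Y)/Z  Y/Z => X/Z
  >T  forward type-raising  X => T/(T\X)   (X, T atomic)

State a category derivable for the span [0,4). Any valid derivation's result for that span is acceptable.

S

[0,4] S   >
  [0,1] S/(S\NP)   >T
    [0,1] "chased" : NP
  [1,4] S\NP   >
    [1,3] (S\NP)/PP   >
      [1,2] "liked" : ((S\NP)/PP)/PP
      [2,3] "with" : PP
    [3,4] "ate" : PP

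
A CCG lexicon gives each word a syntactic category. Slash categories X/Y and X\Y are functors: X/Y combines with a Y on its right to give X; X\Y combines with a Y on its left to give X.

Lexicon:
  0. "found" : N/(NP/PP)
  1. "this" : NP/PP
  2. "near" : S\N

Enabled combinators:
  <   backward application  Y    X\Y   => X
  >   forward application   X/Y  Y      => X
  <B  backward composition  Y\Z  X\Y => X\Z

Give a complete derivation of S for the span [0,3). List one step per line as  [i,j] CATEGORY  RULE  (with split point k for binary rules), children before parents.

[0,3] S   <
  [0,2] N   >
    [0,1] "found" : N/(NP/PP)
    [1,2] "this" : NP/PP
  [2,3] "near" : S\N

[0,1] N/(NP/PP)  lex  "found"
[1,2] NP/PP  lex  "this"
[0,2] N  >  k=1
[2,3] S\N  lex  "near"
[0,3] S  <  k=2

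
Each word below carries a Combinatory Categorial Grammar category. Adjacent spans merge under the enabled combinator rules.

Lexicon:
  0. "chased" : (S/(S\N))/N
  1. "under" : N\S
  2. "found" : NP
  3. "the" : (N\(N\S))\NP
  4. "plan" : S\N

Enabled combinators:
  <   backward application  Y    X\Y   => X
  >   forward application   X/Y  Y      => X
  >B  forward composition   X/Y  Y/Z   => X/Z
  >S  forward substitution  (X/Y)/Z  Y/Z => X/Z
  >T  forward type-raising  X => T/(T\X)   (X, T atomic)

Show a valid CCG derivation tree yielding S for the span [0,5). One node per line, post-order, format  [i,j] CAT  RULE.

[0,1] (S/(S\N))/N  lex  "chased"
[1,2] N\S  lex  "under"
[2,3] NP  lex  "found"
[3,4] (N\(N\S))\NP  lex  "the"
[2,4] N\(N\S)  <  k=3
[1,4] N  <  k=2
[0,4] S/(S\N)  >  k=1
[4,5] S\N  lex  "plan"
[0,5] S  >  k=4

[0,5] S   >
  [0,4] S/(S\N)   >
    [0,1] "chased" : (S/(S\N))/N
    [1,4] N   <
      [1,2] "under" : N\S
      [2,4] N\(N\S)   <
        [2,3] "found" : NP
        [3,4] "the" : (N\(N\S))\NP
  [4,5] "plan" : S\N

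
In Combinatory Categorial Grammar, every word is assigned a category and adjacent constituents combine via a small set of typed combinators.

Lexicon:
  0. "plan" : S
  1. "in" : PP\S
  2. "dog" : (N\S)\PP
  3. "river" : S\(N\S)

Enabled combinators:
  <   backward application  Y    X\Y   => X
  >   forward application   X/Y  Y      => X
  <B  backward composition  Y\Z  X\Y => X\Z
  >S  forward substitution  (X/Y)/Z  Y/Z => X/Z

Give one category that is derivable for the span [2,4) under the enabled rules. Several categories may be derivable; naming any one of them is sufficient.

S\PP

[0,4] S   <
  [0,2] PP   <
    [0,1] "plan" : S
    [1,2] "in" : PP\S
  [2,4] S\PP   <B
    [2,3] "dog" : (N\S)\PP
    [3,4] "river" : S\(N\S)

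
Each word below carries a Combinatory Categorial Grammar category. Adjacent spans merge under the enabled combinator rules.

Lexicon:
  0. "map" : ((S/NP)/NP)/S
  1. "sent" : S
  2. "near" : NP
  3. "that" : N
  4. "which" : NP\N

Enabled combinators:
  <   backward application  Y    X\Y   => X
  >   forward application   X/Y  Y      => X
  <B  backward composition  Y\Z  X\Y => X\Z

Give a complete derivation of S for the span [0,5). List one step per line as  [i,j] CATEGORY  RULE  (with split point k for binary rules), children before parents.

[0,5] S   >
  [0,3] S/NP   >
    [0,2] (S/NP)/NP   >
      [0,1] "map" : ((S/NP)/NP)/S
      [1,2] "sent" : S
    [2,3] "near" : NP
  [3,5] NP   <
    [3,4] "that" : N
    [4,5] "which" : NP\N

[0,1] ((S/NP)/NP)/S  lex  "map"
[1,2] S  lex  "sent"
[0,2] (S/NP)/NP  >  k=1
[2,3] NP  lex  "near"
[0,3] S/NP  >  k=2
[3,4] N  lex  "that"
[4,5] NP\N  lex  "which"
[3,5] NP  <  k=4
[0,5] S  >  k=3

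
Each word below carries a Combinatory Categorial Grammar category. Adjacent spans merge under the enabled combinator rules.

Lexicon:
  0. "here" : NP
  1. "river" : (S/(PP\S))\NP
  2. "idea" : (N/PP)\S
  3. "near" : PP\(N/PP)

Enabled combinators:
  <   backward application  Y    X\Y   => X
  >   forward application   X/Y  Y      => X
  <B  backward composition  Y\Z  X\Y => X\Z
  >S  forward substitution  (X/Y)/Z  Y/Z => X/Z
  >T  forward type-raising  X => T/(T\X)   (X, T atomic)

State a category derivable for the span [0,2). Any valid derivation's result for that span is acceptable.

[0,4] S   >
  [0,2] S/(PP\S)   <
    [0,1] "here" : NP
    [1,2] "river" : (S/(PP\S))\NP
  [2,4] PP\S   <B
    [2,3] "idea" : (N/PP)\S
    [3,4] "near" : PP\(N/PP)

S/(PP\S)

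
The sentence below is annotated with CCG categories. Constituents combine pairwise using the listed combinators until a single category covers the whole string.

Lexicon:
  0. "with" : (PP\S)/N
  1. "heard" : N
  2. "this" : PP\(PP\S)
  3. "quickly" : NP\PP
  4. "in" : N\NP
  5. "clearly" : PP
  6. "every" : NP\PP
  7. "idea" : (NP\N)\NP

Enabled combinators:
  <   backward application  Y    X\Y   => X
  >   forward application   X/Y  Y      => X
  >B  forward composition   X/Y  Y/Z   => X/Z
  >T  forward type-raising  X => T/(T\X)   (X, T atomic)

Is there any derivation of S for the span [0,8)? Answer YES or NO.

NO

(PP\S)/N N PP\(PP\S) NP\PP N\NP PP NP\PP (NP\N)\NP
CKY chart[0,8] = {N/(N\NP), NP, NP/(NP\NP), PP/(PP\NP), S/(S\NP)}; S ∉ chart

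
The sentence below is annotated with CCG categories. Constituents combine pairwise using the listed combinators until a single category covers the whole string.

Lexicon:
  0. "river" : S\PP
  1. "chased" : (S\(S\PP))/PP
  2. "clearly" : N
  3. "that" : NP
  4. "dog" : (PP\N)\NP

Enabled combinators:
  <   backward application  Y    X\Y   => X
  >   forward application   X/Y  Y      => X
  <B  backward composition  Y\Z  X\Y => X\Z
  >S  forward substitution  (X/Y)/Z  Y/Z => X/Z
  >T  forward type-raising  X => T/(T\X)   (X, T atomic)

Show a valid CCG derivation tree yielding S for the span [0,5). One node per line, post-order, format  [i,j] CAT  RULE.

[0,1] S\PP  lex  "river"
[1,2] (S\(S\PP))/PP  lex  "chased"
[2,3] N  lex  "clearly"
[3,4] NP  lex  "that"
[4,5] (PP\N)\NP  lex  "dog"
[3,5] PP\N  <  k=4
[2,5] PP  <  k=3
[1,5] S\(S\PP)  >  k=2
[0,5] S  <  k=1

[0,5] S   <
  [0,1] "river" : S\PP
  [1,5] S\(S\PP)   >
    [1,2] "chased" : (S\(S\PP))/PP
    [2,5] PP   <
      [2,3] "clearly" : N
      [3,5] PP\N   <
        [3,4] "that" : NP
        [4,5] "dog" : (PP\N)\NP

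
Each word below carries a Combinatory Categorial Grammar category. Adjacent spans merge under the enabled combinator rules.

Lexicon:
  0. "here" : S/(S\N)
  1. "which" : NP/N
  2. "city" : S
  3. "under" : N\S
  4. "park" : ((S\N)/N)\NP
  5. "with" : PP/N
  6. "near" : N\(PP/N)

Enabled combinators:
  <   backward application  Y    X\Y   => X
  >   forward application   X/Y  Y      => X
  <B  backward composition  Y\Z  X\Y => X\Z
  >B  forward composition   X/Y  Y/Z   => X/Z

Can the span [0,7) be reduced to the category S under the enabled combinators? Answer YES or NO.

[0,7] S   >
  [0,1] "here" : S/(S\N)
  [1,7] S\N   >
    [1,5] (S\N)/N   <
      [1,4] NP   >
        [1,2] "which" : NP/N
        [2,4] N   <
          [2,3] "city" : S
          [3,4] "under" : N\S
      [4,5] "park" : ((S\N)/N)\NP
    [5,7] N   <
      [5,6] "with" : PP/N
      [6,7] "near" : N\(PP/N)

YES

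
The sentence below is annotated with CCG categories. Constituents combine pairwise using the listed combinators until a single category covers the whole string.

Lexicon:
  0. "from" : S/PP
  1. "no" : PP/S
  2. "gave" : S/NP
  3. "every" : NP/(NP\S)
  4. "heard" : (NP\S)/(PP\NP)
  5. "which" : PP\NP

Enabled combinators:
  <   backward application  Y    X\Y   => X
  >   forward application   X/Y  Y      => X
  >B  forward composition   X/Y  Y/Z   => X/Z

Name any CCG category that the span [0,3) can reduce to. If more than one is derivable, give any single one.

S/NP

[0,6] S   >
  [0,3] S/NP   >B
    [0,1] "from" : S/PP
    [1,3] PP/NP   >B
      [1,2] "no" : PP/S
      [2,3] "gave" : S/NP
  [3,6] NP   >
    [3,4] "every" : NP/(NP\S)
    [4,6] NP\S   >
      [4,5] "heard" : (NP\S)/(PP\NP)
      [5,6] "which" : PP\NP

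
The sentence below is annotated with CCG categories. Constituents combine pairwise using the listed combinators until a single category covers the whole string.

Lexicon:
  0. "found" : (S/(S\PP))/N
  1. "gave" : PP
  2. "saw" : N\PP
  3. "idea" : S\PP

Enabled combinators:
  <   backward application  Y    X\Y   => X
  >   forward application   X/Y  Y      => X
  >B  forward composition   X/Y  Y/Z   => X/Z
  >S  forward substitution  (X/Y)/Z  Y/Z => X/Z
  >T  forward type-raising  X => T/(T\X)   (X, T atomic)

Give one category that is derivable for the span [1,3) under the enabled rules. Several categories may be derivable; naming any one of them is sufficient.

[0,4] S   >
  [0,3] S/(S\PP)   >
    [0,1] "found" : (S/(S\PP))/N
    [1,3] N   <
      [1,2] "gave" : PP
      [2,3] "saw" : N\PP
  [3,4] "idea" : S\PP

N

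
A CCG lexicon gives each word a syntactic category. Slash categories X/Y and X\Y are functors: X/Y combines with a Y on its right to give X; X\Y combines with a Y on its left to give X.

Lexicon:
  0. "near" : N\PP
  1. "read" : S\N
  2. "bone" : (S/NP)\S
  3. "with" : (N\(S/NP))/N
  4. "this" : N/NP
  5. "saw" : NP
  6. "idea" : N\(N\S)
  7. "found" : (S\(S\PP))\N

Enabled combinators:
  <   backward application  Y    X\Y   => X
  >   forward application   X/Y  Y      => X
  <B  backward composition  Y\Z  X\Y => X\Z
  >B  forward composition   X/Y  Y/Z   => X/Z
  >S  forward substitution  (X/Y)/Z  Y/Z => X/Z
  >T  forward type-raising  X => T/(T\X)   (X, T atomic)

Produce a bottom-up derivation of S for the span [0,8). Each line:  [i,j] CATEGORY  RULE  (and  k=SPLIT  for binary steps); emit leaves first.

[0,8] S   <
  [0,2] S\PP   <B
    [0,1] "near" : N\PP
    [1,2] "read" : S\N
  [2,8] S\(S\PP)   <
    [2,7] N   <
      [2,6] N\S   <B
        [2,3] "bone" : (S/NP)\S
        [3,6] N\(S/NP)   >
          [3,4] "with" : (N\(S/NP))/N
          [4,6] N   >
            [4,5] "this" : N/NP
            [5,6] "saw" : NP
      [6,7] "idea" : N\(N\S)
    [7,8] "found" : (S\(S\PP))\N

[0,1] N\PP  lex  "near"
[1,2] S\N  lex  "read"
[0,2] S\PP  <B  k=1
[2,3] (S/NP)\S  lex  "bone"
[3,4] (N\(S/NP))/N  lex  "with"
[4,5] N/NP  lex  "this"
[5,6] NP  lex  "saw"
[4,6] N  >  k=5
[3,6] N\(S/NP)  >  k=4
[2,6] N\S  <B  k=3
[6,7] N\(N\S)  lex  "idea"
[2,7] N  <  k=6
[7,8] (S\(S\PP))\N  lex  "found"
[2,8] S\(S\PP)  <  k=7
[0,8] S  <  k=2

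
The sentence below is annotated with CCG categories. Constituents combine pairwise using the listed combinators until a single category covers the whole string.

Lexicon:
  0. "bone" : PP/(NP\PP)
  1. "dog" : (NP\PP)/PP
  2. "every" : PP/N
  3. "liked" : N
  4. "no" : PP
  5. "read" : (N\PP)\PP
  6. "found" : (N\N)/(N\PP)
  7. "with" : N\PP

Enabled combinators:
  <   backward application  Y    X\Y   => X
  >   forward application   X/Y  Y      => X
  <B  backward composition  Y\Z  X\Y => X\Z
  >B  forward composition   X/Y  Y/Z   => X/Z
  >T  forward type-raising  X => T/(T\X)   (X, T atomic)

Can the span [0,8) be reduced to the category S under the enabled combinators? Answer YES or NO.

PP/(NP\PP) (NP\PP)/PP PP/N N PP (N\PP)\PP (N\N)/(N\PP) N\PP
CKY chart[0,8] = {N, N/(N\N), NP/(NP\N), PP/(PP\N), S/(S\N)}; S ∉ chart

NO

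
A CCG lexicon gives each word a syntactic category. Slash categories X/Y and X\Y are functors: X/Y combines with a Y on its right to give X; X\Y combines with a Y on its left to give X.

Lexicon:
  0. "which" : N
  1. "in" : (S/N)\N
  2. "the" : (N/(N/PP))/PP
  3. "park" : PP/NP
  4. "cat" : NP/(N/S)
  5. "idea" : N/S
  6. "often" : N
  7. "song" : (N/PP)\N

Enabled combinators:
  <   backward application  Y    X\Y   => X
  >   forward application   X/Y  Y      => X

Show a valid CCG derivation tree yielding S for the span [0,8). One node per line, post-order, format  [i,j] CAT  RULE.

[0,8] S   >
  [0,2] S/N   <
    [0,1] "which" : N
    [1,2] "in" : (S/N)\N
  [2,8] N   >
    [2,6] N/(N/PP)   >
      [2,3] "the" : (N/(N/PP))/PP
      [3,6] PP   >
        [3,4] "park" : PP/NP
        [4,6] NP   >
          [4,5] "cat" : NP/(N/S)
          [5,6] "idea" : N/S
    [6,8] N/PP   <
      [6,7] "often" : N
      [7,8] "song" : (N/PP)\N

[0,1] N  lex  "which"
[1,2] (S/N)\N  lex  "in"
[0,2] S/N  <  k=1
[2,3] (N/(N/PP))/PP  lex  "the"
[3,4] PP/NP  lex  "park"
[4,5] NP/(N/S)  lex  "cat"
[5,6] N/S  lex  "idea"
[4,6] NP  >  k=5
[3,6] PP  >  k=4
[2,6] N/(N/PP)  >  k=3
[6,7] N  lex  "often"
[7,8] (N/PP)\N  lex  "song"
[6,8] N/PP  <  k=7
[2,8] N  >  k=6
[0,8] S  >  k=2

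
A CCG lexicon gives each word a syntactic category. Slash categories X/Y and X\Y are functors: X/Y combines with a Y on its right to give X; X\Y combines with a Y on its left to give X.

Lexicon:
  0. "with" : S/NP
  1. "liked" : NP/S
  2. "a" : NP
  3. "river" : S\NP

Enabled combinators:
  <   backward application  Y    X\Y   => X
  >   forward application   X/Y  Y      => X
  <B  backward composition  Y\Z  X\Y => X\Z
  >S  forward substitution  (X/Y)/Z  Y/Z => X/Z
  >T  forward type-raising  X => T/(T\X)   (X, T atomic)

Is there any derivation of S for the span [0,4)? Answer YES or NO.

[0,4] S   >
  [0,1] "with" : S/NP
  [1,4] NP   >
    [1,2] "liked" : NP/S
    [2,4] S   >
      [2,3] S/(S\NP)   >T
        [2,3] "a" : NP
      [3,4] "river" : S\NP

YES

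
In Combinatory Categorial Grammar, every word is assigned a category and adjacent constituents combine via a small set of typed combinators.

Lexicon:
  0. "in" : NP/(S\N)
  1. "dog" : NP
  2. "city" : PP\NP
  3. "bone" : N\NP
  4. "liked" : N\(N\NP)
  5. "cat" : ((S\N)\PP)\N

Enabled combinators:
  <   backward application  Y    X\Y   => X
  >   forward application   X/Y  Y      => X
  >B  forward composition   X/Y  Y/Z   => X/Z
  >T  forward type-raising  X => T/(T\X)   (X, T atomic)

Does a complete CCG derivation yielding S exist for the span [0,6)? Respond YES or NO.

NP/(S\N) NP PP\NP N\NP N\(N\NP) ((S\N)\PP)\N
CKY chart[0,6] = {N/(N\NP), NP, NP/(NP\NP), PP/(PP\NP), S/(S\NP)}; S ∉ chart

NO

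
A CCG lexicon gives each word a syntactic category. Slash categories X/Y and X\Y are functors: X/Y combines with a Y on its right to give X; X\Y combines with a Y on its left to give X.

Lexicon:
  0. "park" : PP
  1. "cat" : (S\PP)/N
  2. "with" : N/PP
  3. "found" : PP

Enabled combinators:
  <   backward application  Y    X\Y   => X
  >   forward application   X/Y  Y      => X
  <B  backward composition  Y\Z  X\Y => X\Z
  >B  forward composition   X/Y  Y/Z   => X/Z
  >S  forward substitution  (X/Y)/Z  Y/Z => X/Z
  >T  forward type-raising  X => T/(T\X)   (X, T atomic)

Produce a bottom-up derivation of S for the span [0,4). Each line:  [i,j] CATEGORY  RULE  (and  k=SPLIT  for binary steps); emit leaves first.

[0,1] PP  lex  "park"
[1,2] (S\PP)/N  lex  "cat"
[2,3] N/PP  lex  "with"
[3,4] PP  lex  "found"
[2,4] N  >  k=3
[1,4] S\PP  >  k=2
[0,4] S  <  k=1

[0,4] S   <
  [0,1] "park" : PP
  [1,4] S\PP   >
    [1,2] "cat" : (S\PP)/N
    [2,4] N   >
      [2,3] "with" : N/PP
      [3,4] "found" : PP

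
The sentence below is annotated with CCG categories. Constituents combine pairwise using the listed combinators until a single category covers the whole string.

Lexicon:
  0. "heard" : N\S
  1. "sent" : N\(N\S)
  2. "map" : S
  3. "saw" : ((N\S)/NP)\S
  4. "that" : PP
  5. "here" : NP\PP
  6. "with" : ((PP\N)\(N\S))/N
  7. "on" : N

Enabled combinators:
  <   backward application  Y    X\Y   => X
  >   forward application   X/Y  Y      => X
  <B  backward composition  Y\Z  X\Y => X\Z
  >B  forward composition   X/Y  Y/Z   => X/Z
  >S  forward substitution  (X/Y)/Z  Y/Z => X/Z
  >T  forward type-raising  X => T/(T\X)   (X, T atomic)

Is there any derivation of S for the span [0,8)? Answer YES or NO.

NO

N\S N\(N\S) S ((N\S)/NP)\S PP NP\PP ((PP\N)\(N\S))/N N
CKY chart[0,8] = {N/(N\PP), NP/(NP\PP), PP, PP/(PP\PP), S/(S\PP)}; S ∉ chart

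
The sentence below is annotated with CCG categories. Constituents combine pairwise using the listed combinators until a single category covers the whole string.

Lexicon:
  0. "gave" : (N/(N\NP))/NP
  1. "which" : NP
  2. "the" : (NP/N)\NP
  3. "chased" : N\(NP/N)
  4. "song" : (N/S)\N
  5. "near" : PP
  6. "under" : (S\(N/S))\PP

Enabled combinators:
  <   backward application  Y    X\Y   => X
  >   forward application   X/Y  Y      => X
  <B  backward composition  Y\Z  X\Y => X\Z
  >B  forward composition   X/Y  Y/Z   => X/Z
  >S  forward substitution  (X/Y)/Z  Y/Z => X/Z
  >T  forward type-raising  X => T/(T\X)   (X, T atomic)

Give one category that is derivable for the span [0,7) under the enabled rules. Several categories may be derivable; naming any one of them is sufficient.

[0,7] S   <
  [0,4] N   >
    [0,2] N/(N\NP)   >
      [0,1] "gave" : (N/(N\NP))/NP
      [1,2] "which" : NP
    [2,4] N\NP   <B
      [2,3] "the" : (NP/N)\NP
      [3,4] "chased" : N\(NP/N)
  [4,7] S\N   <B
    [4,5] "song" : (N/S)\N
    [5,7] S\(N/S)   <
      [5,6] "near" : PP
      [6,7] "under" : (S\(N/S))\PP

S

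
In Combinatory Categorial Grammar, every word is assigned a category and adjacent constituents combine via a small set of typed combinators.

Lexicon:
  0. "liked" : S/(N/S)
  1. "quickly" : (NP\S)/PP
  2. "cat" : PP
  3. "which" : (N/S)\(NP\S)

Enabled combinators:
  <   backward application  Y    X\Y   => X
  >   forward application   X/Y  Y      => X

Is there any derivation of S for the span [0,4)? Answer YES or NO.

[0,4] S   >
  [0,1] "liked" : S/(N/S)
  [1,4] N/S   <
    [1,3] NP\S   >
      [1,2] "quickly" : (NP\S)/PP
      [2,3] "cat" : PP
    [3,4] "which" : (N/S)\(NP\S)

YES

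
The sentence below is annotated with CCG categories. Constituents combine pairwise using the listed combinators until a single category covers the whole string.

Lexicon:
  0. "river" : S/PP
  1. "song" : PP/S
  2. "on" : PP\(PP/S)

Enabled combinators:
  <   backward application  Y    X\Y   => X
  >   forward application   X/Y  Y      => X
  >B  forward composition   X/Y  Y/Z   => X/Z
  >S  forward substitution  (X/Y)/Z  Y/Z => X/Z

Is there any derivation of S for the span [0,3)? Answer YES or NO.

[0,3] S   >
  [0,1] "river" : S/PP
  [1,3] PP   <
    [1,2] "song" : PP/S
    [2,3] "on" : PP\(PP/S)

YES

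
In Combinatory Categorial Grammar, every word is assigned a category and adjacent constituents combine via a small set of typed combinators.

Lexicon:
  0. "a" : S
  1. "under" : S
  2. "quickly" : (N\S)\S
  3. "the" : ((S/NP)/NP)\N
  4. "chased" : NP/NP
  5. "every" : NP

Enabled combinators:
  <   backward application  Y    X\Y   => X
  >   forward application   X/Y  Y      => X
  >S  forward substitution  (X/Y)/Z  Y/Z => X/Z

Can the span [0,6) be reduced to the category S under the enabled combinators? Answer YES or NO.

YES

[0,6] S   >
  [0,5] S/NP   >S
    [0,4] (S/NP)/NP   <
      [0,3] N   <
        [0,1] "a" : S
        [1,3] N\S   <
          [1,2] "under" : S
          [2,3] "quickly" : (N\S)\S
      [3,4] "the" : ((S/NP)/NP)\N
    [4,5] "chased" : NP/NP
  [5,6] "every" : NP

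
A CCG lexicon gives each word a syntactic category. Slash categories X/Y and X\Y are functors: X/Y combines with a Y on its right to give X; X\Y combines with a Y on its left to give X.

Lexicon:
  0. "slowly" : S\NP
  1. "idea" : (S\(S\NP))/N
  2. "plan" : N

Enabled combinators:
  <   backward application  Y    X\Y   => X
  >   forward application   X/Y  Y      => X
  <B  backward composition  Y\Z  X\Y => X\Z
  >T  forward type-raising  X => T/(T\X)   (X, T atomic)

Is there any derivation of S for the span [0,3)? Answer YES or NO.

[0,3] S   <
  [0,1] "slowly" : S\NP
  [1,3] S\(S\NP)   >
    [1,2] "idea" : (S\(S\NP))/N
    [2,3] "plan" : N

YES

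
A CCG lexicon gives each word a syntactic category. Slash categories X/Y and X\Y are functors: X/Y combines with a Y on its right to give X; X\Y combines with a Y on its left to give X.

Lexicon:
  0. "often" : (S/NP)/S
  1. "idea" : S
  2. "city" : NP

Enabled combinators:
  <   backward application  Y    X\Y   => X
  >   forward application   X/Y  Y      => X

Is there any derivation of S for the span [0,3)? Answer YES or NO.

YES

[0,3] S   >
  [0,2] S/NP   >
    [0,1] "often" : (S/NP)/S
    [1,2] "idea" : S
  [2,3] "city" : NP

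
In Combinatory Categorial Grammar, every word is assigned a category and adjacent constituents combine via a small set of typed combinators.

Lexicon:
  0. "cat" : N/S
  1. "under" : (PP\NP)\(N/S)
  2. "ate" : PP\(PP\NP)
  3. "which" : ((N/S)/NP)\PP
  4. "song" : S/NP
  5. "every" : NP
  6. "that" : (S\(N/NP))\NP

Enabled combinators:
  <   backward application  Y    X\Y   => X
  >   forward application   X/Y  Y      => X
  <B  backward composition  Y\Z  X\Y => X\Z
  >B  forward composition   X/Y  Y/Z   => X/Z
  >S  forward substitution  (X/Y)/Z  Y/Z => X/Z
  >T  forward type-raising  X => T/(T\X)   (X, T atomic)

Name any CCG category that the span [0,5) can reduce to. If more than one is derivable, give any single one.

N/NP

[0,7] S   <
  [0,5] N/NP   >S
    [0,4] (N/S)/NP   <
      [0,3] PP   <
        [0,2] PP\NP   <
          [0,1] "cat" : N/S
          [1,2] "under" : (PP\NP)\(N/S)
        [2,3] "ate" : PP\(PP\NP)
      [3,4] "which" : ((N/S)/NP)\PP
    [4,5] "song" : S/NP
  [5,7] S\(N/NP)   <
    [5,6] "every" : NP
    [6,7] "that" : (S\(N/NP))\NP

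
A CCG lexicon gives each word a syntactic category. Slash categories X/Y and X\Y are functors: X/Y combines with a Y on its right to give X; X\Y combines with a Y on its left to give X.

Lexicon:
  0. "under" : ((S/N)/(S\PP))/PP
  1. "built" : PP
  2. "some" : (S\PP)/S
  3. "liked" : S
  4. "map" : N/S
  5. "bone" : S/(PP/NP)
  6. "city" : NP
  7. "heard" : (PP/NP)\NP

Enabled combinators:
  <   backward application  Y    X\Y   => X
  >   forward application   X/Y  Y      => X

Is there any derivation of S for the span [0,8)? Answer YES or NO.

[0,8] S   >
  [0,4] S/N   >
    [0,2] (S/N)/(S\PP)   >
      [0,1] "under" : ((S/N)/(S\PP))/PP
      [1,2] "built" : PP
    [2,4] S\PP   >
      [2,3] "some" : (S\PP)/S
      [3,4] "liked" : S
  [4,8] N   >
    [4,5] "map" : N/S
    [5,8] S   >
      [5,6] "bone" : S/(PP/NP)
      [6,8] PP/NP   <
        [6,7] "city" : NP
        [7,8] "heard" : (PP/NP)\NP

YES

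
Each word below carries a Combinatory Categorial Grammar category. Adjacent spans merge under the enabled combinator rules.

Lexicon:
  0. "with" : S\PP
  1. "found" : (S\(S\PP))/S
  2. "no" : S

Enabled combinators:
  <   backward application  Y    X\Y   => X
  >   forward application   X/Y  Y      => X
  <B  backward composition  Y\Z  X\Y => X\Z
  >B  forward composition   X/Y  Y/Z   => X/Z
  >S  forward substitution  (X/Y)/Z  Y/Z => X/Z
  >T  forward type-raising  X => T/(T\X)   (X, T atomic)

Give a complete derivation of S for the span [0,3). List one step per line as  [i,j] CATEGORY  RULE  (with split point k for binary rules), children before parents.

[0,3] S   <
  [0,1] "with" : S\PP
  [1,3] S\(S\PP)   >
    [1,2] "found" : (S\(S\PP))/S
    [2,3] "no" : S

[0,1] S\PP  lex  "with"
[1,2] (S\(S\PP))/S  lex  "found"
[2,3] S  lex  "no"
[1,3] S\(S\PP)  >  k=2
[0,3] S  <  k=1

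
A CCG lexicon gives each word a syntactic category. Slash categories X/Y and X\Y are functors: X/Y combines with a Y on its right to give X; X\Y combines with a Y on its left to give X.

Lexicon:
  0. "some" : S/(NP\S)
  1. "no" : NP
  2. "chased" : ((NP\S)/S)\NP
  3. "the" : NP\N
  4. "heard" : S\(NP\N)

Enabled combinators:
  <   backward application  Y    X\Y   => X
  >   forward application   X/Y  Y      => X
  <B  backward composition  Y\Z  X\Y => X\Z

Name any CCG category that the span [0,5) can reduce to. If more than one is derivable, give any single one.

S

[0,5] S   >
  [0,1] "some" : S/(NP\S)
  [1,5] NP\S   >
    [1,3] (NP\S)/S   <
      [1,2] "no" : NP
      [2,3] "chased" : ((NP\S)/S)\NP
    [3,5] S   <
      [3,4] "the" : NP\N
      [4,5] "heard" : S\(NP\N)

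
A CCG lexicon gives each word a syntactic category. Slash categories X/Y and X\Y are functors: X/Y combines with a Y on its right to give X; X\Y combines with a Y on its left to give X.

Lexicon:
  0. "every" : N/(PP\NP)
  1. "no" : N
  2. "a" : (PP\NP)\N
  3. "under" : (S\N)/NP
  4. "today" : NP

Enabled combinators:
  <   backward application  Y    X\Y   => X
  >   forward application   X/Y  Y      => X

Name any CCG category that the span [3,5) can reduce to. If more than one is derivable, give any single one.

[0,5] S   <
  [0,3] N   >
    [0,1] "every" : N/(PP\NP)
    [1,3] PP\NP   <
      [1,2] "no" : N
      [2,3] "a" : (PP\NP)\N
  [3,5] S\N   >
    [3,4] "under" : (S\N)/NP
    [4,5] "today" : NP

S\N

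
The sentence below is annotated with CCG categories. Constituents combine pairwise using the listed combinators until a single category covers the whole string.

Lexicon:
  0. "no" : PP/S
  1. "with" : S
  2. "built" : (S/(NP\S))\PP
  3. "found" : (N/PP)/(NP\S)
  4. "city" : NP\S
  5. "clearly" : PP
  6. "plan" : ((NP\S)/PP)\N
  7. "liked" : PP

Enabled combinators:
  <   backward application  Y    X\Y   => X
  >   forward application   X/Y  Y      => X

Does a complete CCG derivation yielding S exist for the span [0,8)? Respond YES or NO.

[0,8] S   >
  [0,3] S/(NP\S)   <
    [0,2] PP   >
      [0,1] "no" : PP/S
      [1,2] "with" : S
    [2,3] "built" : (S/(NP\S))\PP
  [3,8] NP\S   >
    [3,7] (NP\S)/PP   <
      [3,6] N   >
        [3,5] N/PP   >
          [3,4] "found" : (N/PP)/(NP\S)
          [4,5] "city" : NP\S
        [5,6] "clearly" : PP
      [6,7] "plan" : ((NP\S)/PP)\N
    [7,8] "liked" : PP

YES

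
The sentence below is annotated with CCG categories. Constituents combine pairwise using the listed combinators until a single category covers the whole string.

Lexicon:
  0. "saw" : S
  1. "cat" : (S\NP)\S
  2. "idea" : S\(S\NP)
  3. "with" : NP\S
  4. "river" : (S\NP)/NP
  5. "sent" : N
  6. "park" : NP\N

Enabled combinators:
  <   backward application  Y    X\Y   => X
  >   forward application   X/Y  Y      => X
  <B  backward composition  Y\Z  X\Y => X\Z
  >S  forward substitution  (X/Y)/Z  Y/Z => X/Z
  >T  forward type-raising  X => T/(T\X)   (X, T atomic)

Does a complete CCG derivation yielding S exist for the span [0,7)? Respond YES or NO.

[0,7] S   <
  [0,4] NP   <
    [0,3] S   <
      [0,2] S\NP   <
        [0,1] "saw" : S
        [1,2] "cat" : (S\NP)\S
      [2,3] "idea" : S\(S\NP)
    [3,4] "with" : NP\S
  [4,7] S\NP   >
    [4,5] "river" : (S\NP)/NP
    [5,7] NP   >
      [5,6] NP/(NP\N)   >T
        [5,6] "sent" : N
      [6,7] "park" : NP\N

YES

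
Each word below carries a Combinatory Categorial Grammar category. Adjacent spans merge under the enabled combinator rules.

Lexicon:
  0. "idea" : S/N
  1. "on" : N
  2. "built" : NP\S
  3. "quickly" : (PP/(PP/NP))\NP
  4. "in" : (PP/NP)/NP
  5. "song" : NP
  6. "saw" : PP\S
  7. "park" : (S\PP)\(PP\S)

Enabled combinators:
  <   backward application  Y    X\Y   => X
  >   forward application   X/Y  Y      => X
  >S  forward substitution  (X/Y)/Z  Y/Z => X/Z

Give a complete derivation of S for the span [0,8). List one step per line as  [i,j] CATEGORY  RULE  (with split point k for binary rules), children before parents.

[0,1] S/N  lex  "idea"
[1,2] N  lex  "on"
[0,2] S  >  k=1
[2,3] NP\S  lex  "built"
[0,3] NP  <  k=2
[3,4] (PP/(PP/NP))\NP  lex  "quickly"
[0,4] PP/(PP/NP)  <  k=3
[4,5] (PP/NP)/NP  lex  "in"
[5,6] NP  lex  "song"
[4,6] PP/NP  >  k=5
[0,6] PP  >  k=4
[6,7] PP\S  lex  "saw"
[7,8] (S\PP)\(PP\S)  lex  "park"
[6,8] S\PP  <  k=7
[0,8] S  <  k=6

[0,8] S   <
  [0,6] PP   >
    [0,4] PP/(PP/NP)   <
      [0,3] NP   <
        [0,2] S   >
          [0,1] "idea" : S/N
          [1,2] "on" : N
        [2,3] "built" : NP\S
      [3,4] "quickly" : (PP/(PP/NP))\NP
    [4,6] PP/NP   >
      [4,5] "in" : (PP/NP)/NP
      [5,6] "song" : NP
  [6,8] S\PP   <
    [6,7] "saw" : PP\S
    [7,8] "park" : (S\PP)\(PP\S)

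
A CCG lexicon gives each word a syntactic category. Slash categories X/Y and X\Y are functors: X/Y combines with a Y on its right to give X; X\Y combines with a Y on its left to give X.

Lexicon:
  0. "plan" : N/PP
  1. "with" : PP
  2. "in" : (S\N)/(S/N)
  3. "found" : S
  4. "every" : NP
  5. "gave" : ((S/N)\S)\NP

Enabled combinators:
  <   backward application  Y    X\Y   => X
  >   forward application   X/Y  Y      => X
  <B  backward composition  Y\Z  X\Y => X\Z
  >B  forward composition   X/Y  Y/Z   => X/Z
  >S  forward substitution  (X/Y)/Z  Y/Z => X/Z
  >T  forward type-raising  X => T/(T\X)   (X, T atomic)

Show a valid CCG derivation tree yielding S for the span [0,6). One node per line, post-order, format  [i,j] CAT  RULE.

[0,6] S   <
  [0,2] N   >
    [0,1] "plan" : N/PP
    [1,2] "with" : PP
  [2,6] S\N   >
    [2,3] "in" : (S\N)/(S/N)
    [3,6] S/N   <
      [3,4] "found" : S
      [4,6] (S/N)\S   <
        [4,5] "every" : NP
        [5,6] "gave" : ((S/N)\S)\NP

[0,1] N/PP  lex  "plan"
[1,2] PP  lex  "with"
[0,2] N  >  k=1
[2,3] (S\N)/(S/N)  lex  "in"
[3,4] S  lex  "found"
[4,5] NP  lex  "every"
[5,6] ((S/N)\S)\NP  lex  "gave"
[4,6] (S/N)\S  <  k=5
[3,6] S/N  <  k=4
[2,6] S\N  >  k=3
[0,6] S  <  k=2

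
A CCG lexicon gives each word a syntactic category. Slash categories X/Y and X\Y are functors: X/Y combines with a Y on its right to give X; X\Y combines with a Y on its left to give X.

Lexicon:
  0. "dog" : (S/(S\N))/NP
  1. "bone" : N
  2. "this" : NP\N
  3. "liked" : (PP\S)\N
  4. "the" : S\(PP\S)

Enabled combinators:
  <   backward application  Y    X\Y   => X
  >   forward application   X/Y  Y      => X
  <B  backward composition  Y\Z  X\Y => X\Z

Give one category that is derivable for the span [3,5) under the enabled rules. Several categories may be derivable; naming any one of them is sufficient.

[0,5] S   >
  [0,3] S/(S\N)   >
    [0,1] "dog" : (S/(S\N))/NP
    [1,3] NP   <
      [1,2] "bone" : N
      [2,3] "this" : NP\N
  [3,5] S\N   <B
    [3,4] "liked" : (PP\S)\N
    [4,5] "the" : S\(PP\S)

S\N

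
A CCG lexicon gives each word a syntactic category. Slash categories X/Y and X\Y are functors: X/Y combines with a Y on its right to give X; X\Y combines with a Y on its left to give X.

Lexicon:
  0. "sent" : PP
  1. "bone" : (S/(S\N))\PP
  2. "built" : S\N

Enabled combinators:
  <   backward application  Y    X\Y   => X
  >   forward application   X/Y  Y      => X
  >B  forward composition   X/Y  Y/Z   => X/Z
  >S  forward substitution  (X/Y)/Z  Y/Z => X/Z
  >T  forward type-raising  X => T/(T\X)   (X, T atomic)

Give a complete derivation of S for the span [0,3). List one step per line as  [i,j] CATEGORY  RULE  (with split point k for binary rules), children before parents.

[0,3] S   >
  [0,2] S/(S\N)   <
    [0,1] "sent" : PP
    [1,2] "bone" : (S/(S\N))\PP
  [2,3] "built" : S\N

[0,1] PP  lex  "sent"
[1,2] (S/(S\N))\PP  lex  "bone"
[0,2] S/(S\N)  <  k=1
[2,3] S\N  lex  "built"
[0,3] S  >  k=2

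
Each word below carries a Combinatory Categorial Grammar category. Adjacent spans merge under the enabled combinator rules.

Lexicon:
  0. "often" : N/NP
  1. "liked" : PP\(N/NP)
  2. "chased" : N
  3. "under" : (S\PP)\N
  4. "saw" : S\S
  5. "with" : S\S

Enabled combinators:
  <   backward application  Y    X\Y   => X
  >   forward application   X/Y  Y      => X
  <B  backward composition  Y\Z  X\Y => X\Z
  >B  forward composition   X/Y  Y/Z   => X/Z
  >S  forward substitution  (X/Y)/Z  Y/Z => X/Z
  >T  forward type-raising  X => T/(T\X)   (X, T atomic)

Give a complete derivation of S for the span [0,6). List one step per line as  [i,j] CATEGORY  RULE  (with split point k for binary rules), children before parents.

[0,6] S   <
  [0,2] PP   <
    [0,1] "often" : N/NP
    [1,2] "liked" : PP\(N/NP)
  [2,6] S\PP   <B
    [2,5] S\PP   <B
      [2,4] S\PP   <
        [2,3] "chased" : N
        [3,4] "under" : (S\PP)\N
      [4,5] "saw" : S\S
    [5,6] "with" : S\S

[0,1] N/NP  lex  "often"
[1,2] PP\(N/NP)  lex  "liked"
[0,2] PP  <  k=1
[2,3] N  lex  "chased"
[3,4] (S\PP)\N  lex  "under"
[2,4] S\PP  <  k=3
[4,5] S\S  lex  "saw"
[2,5] S\PP  <B  k=4
[5,6] S\S  lex  "with"
[2,6] S\PP  <B  k=5
[0,6] S  <  k=2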